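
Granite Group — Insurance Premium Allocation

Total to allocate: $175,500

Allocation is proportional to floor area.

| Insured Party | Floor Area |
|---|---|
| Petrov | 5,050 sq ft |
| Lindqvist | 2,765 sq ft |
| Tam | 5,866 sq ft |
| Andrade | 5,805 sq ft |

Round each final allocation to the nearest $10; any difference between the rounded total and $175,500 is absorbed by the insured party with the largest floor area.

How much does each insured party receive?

Combined floor area = 19,486.
Pro-rata amounts: Petrov 5,050/19,486 × $175,500 = 45,482.65; Lindqvist 2,765/19,486 × $175,500 = 24,902.88; Tam 5,866/19,486 × $175,500 = 52,831.93; Andrade 5,805/19,486 × $175,500 = 52,282.54.
After rounding ($10): Petrov $45,480; Lindqvist $24,900; Tam $52,830; Andrade $52,280. Sum = $175,490.
Difference $175,500 − $175,490 = +$10 applied to largest floor area (Tam): Tam becomes $52,840.

Petrov: $45,480; Lindqvist: $24,900; Tam: $52,840; Andrade: $52,280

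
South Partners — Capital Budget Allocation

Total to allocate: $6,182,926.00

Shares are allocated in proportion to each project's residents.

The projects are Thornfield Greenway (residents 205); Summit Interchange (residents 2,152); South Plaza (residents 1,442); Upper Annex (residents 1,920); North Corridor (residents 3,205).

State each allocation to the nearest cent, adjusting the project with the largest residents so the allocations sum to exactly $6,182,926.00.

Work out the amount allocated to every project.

Thornfield Greenway: $142,032.70 | Summit Interchange: $1,490,996.95 | South Plaza: $999,078.81 | Upper Annex: $1,330,257.50 | North Corridor: $2,220,560.04

Combined residents = 205 + 2,152 + 1,442 + 1,920 + 3,205 = 8,924.
Unrounded shares: Thornfield Greenway 142,032.7017; Summit Interchange 1,490,996.9467; South Plaza 999,078.8091; Upper Annex 1,330,257.4989; North Corridor 2,220,560.0437.
At nearest cent: Thornfield Greenway $142,032.70; Summit Interchange $1,490,996.95; South Plaza $999,078.81; Upper Annex $1,330,257.50; North Corridor $2,220,560.04. Sum = $6,182,926.00.
No rounding difference to absorb.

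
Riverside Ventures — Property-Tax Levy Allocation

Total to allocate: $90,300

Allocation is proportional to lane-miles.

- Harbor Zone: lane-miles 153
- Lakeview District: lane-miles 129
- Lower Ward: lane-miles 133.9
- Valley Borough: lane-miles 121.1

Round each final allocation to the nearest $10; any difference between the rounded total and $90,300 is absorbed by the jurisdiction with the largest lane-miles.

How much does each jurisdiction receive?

Harbor Zone: $25,730; Lakeview District: $21,690; Lower Ward: $22,520; Valley Borough: $20,360

Combined lane-miles = 153 + 129 + 133.9 + 121.1 = 537.
Pro-rata amounts: Harbor Zone 25,727.93; Lakeview District 21,692.18; Lower Ward 22,516.15; Valley Borough 20,363.74.
Rounded to nearest $10: Harbor Zone $25,730; Lakeview District $21,690; Lower Ward $22,520; Valley Borough $20,360. Sum = $90,300.
Rounded total matches; no reconciliation needed.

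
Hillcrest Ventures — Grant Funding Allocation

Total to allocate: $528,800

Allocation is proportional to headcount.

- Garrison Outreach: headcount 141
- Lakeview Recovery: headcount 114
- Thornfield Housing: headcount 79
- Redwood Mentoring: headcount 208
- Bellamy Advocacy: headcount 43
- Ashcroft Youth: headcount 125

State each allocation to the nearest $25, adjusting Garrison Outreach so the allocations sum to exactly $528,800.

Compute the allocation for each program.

Garrison Outreach: $105,000; Lakeview Recovery: $84,900; Thornfield Housing: $58,850; Redwood Mentoring: $154,925; Bellamy Advocacy: $32,025; Ashcroft Youth: $93,100

Total headcount = 710.
Raw shares: Garrison Outreach 141/710 × $528,800 = 105,015.21; Lakeview Recovery 114/710 × $528,800 = 84,905.92; Thornfield Housing 79/710 × $528,800 = 58,838.31; Redwood Mentoring 208/710 × $528,800 = 154,916.06; Bellamy Advocacy 43/710 × $528,800 = 32,025.92; Ashcroft Youth 125/710 × $528,800 = 93,098.59.
Rounded to nearest $25: Garrison Outreach $105,025; Lakeview Recovery $84,900; Thornfield Housing $58,850; Redwood Mentoring $154,925; Bellamy Advocacy $32,025; Ashcroft Youth $93,100. Sum = $528,825.
Difference $528,800 − $528,825 = −$25 applied to Garrison Outreach: Garrison Outreach becomes $105,000.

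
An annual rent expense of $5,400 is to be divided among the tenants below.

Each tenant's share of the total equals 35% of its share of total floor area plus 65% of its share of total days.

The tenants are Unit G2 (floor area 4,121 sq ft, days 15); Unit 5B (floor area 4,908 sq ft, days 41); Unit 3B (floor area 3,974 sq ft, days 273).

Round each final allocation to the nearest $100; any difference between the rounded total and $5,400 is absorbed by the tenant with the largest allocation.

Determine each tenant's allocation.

Unit G2: $800 | Unit 5B: $1,200 | Unit 3B: $3,400

Floor area total 13,003; days total 329.
Composite weights (35% floor area + 65% days): Unit G2 0.1406; Unit 5B 0.2131; Unit 3B 0.6463.
Pro-rata amounts: Unit G2 759.02; Unit 5B 1,150.80; Unit 3B 3,490.18.
After rounding ($100): Unit G2 $800; Unit 5B $1,200; Unit 3B $3,500. Sum = $5,500.
Difference $5,400 − $5,500 = −$100 applied to largest allocation (Unit 3B): Unit 3B becomes $3,400.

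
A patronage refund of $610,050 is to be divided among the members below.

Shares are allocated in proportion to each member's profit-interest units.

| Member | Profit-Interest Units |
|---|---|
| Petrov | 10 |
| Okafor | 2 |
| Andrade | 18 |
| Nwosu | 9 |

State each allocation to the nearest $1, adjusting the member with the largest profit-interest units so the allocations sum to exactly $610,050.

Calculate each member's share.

Petrov: $156,423 | Okafor: $31,285 | Andrade: $281,561 | Nwosu: $140,781

Sum of profit-interest units: 39.
Pro-rata amounts: Petrov 10/39 × $610,050 = 156,423.08; Okafor 2/39 × $610,050 = 31,284.62; Andrade 18/39 × $610,050 = 281,561.54; Nwosu 9/39 × $610,050 = 140,780.77.
Rounded to nearest $1: Petrov $156,423; Okafor $31,285; Andrade $281,562; Nwosu $140,781. Sum = $610,051.
Difference $610,050 − $610,051 = −$1 applied to largest profit-interest units (Andrade): Andrade becomes $281,561.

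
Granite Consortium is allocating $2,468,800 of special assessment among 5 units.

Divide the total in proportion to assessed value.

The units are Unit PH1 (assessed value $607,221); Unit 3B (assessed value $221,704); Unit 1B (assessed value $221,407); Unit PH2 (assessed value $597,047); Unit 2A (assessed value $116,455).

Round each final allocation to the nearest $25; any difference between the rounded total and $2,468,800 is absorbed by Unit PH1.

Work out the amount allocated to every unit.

Unit PH1: $849,900; Unit 3B: $310,325; Unit 1B: $309,900; Unit PH2: $835,675; Unit 2A: $163,000

Combined assessed value = 1,763,834.
Proportional shares: Unit PH1 607,221/1,763,834 × $2,468,800 = 849,914.00; Unit 3B 221,704/1,763,834 × $2,468,800 = 310,314.26; Unit 1B 221,407/1,763,834 × $2,468,800 = 309,898.55; Unit PH2 597,047/1,763,834 × $2,468,800 = 835,673.67; Unit 2A 116,455/1,763,834 × $2,468,800 = 162,999.52.
Rounded to nearest $25: Unit PH1 $849,925; Unit 3B $310,325; Unit 1B $309,900; Unit PH2 $835,675; Unit 2A $163,000. Sum = $2,468,825.
Difference $2,468,800 − $2,468,825 = −$25 applied to Unit PH1: Unit PH1 becomes $849,900.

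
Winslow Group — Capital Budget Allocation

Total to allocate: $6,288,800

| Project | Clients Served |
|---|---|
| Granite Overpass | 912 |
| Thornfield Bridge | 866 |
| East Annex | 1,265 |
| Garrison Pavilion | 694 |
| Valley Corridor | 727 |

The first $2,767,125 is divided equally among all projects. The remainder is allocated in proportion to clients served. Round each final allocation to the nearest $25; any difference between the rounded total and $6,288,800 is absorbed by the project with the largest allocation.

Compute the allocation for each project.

Granite Overpass: $1,272,900 · Thornfield Bridge: $1,236,625 · East Annex: $1,551,400 · Garrison Pavilion: $1,100,925 · Valley Corridor: $1,126,950

Equal tier: $2,767,125 ÷ 5 = $553,425 apiece.
Remainder $3,521,675 by clients served (total 4,464): Granite Overpass 719,481.99 → $719,475; Thornfield Bridge 683,192.33 → $683,200; East Annex 997,965.70 → $997,975; Garrison Pavilion 547,500.55 → $547,500; Valley Corridor 573,534.44 → $573,525.
Totals: Granite Overpass $553,425 + $719,475 = $1,272,900; Thornfield Bridge $553,425 + $683,200 = $1,236,625; East Annex $553,425 + $997,975 = $1,551,400; Garrison Pavilion $553,425 + $547,500 = $1,100,925; Valley Corridor $553,425 + $573,525 = $1,126,950.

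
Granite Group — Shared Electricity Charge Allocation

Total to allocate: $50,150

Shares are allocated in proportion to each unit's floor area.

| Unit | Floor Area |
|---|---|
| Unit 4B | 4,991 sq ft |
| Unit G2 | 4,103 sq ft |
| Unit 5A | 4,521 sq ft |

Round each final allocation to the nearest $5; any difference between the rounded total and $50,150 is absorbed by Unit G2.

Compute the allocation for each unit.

Unit 4B: $18,385 · Unit G2: $15,110 · Unit 5A: $16,655

Total floor area = 13,615.
Pro-rata amounts: Unit 4B 4,991/13,615 × $50,150 = 18,384.04; Unit G2 4,103/13,615 × $50,150 = 15,113.14; Unit 5A 4,521/13,615 × $50,150 = 16,652.82.
After rounding ($5): Unit 4B $18,385; Unit G2 $15,115; Unit 5A $16,655. Sum = $50,155.
Difference $50,150 − $50,155 = −$5 applied to Unit G2: Unit G2 becomes $15,110.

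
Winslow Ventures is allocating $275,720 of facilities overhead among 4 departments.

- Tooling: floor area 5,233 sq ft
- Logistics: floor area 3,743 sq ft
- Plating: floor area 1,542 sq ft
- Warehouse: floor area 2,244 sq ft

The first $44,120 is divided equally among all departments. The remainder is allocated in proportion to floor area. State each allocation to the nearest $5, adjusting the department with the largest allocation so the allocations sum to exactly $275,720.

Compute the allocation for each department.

Tooling: $105,995 | Logistics: $78,955 | Plating: $39,015 | Warehouse: $51,755

$44,120 shared equally gives $11,030 per department.
Remainder $231,600 by floor area (total 12,762): Tooling 94,966.53 → $94,965; Logistics 67,926.56 → $67,925; Plating 27,983.64 → $27,985; Warehouse 40,723.27 → $40,725.
Totals: Tooling $11,030 + $94,965 = $105,995; Logistics $11,030 + $67,925 = $78,955; Plating $11,030 + $27,985 = $39,015; Warehouse $11,030 + $40,725 = $51,755.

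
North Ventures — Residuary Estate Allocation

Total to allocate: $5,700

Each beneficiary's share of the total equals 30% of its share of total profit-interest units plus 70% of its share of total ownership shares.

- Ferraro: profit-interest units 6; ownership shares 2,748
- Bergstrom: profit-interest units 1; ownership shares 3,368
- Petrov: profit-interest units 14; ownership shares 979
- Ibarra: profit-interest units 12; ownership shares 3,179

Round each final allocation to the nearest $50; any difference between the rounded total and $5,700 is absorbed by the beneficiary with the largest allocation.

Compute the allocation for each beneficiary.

Ferraro: $1,400 · Bergstrom: $1,350 · Petrov: $1,100 · Ibarra: $1,850

Totals — profit-interest units 33, ownership shares 10,274.
Blended shares (30% profit-interest units + 70% ownership shares): Ferraro 0.2418; Bergstrom 0.2386; Petrov 0.1940; Ibarra 0.3257.
Unrounded shares: Ferraro 1,378.12; Bergstrom 1,359.81; Petrov 1,105.66; Ibarra 1,856.41.
After rounding ($50): Ferraro $1,400; Bergstrom $1,350; Petrov $1,100; Ibarra $1,850. Sum = $5,700.
Sum already equals the total — no adjustment.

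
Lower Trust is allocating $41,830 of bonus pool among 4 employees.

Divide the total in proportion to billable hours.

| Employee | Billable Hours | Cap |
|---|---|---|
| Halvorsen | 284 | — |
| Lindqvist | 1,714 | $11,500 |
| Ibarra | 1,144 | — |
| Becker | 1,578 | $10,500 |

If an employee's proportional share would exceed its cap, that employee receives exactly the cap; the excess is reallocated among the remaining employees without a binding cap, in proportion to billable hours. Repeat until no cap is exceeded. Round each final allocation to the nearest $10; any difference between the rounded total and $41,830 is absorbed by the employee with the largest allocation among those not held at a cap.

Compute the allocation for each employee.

Halvorsen: $3,940 · Lindqvist: $11,500 · Ibarra: $15,890 · Becker: $10,500

Total billable hours = 4,720.
Pro-rata shares before constraints: Halvorsen 2,516.89; Lindqvist 15,189.96; Ibarra 10,138.46; Becker 13,984.69.
Held at cap: Lindqvist ($11,500), Becker ($10,500); balance $19,830 reallocated over remaining billable hours 1,428.
Remaining shares: Halvorsen 3,943.78 → $3,940; Ibarra 15,886.22 → $15,890.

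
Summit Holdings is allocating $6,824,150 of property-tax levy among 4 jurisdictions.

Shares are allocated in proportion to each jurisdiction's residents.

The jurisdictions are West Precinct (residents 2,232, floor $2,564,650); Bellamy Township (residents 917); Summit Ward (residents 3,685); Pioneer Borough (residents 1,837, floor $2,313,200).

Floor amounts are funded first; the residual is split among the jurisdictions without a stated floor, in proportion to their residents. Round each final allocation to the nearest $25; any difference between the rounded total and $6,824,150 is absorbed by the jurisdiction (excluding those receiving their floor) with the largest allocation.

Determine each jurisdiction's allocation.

Fund the minimums — West Precinct $2,564,650; Pioneer Borough $2,313,200. Remaining pool $1,946,300.
Remaining pool split over remaining residents 4,602: Bellamy Township 387,822.06 → $387,825; Summit Ward 1,558,477.94 → $1,558,475.

West Precinct: $2,564,650 · Bellamy Township: $387,825 · Summit Ward: $1,558,475 · Pioneer Borough: $2,313,200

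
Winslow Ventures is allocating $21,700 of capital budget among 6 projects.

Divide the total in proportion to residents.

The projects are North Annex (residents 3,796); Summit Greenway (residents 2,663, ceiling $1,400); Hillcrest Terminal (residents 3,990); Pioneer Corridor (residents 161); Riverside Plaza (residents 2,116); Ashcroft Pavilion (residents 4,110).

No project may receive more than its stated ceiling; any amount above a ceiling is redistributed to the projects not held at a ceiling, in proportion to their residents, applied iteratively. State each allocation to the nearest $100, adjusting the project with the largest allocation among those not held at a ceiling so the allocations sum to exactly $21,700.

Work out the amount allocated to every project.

Total residents = 16,836.
Pro-rata shares before constraints: North Annex 4,892.68; Summit Greenway 3,432.35; Hillcrest Terminal 5,142.73; Pioneer Corridor 207.51; Riverside Plaza 2,727.32; Ashcroft Pavilion 5,297.40.
Cap binds for Summit Greenway ($1,400); residual $20,300 reallocated over remaining residents 14,173.
Redistributed shares: North Annex 5,437.01 → $5,400; Hillcrest Terminal 5,714.88 → $5,700; Pioneer Corridor 230.60 → $200; Riverside Plaza 3,030.75 → $3,000; Ashcroft Pavilion 5,886.76 → $5,900.
Rounding difference +$100 applied to Ashcroft Pavilion → $6,000.

North Annex: $5,400 | Summit Greenway: $1,400 | Hillcrest Terminal: $5,700 | Pioneer Corridor: $200 | Riverside Plaza: $3,000 | Ashcroft Pavilion: $6,000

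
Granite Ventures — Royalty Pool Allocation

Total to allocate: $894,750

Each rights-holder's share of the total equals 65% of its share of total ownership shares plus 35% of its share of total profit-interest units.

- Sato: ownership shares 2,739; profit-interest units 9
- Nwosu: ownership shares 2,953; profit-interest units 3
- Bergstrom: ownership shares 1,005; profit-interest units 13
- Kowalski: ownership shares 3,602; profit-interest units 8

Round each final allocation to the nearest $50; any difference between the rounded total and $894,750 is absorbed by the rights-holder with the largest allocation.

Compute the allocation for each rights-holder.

Sato: $240,100 · Nwosu: $195,250 · Bergstrom: $180,100 · Kowalski: $279,300

Ownership shares total 10,299; profit-interest units total 33.
Composite weights (65% ownership shares + 35% profit-interest units): Sato 0.2683; Nwosu 0.2182; Bergstrom 0.2013; Kowalski 0.3122.
Proportional shares: Sato 240,080.07; Nwosu 195,226.08; Bergstrom 180,119.69; Kowalski 279,324.16.
After rounding ($50): Sato $240,100; Nwosu $195,250; Bergstrom $180,100; Kowalski $279,300. Sum = $894,750.
Rounded total matches; no reconciliation needed.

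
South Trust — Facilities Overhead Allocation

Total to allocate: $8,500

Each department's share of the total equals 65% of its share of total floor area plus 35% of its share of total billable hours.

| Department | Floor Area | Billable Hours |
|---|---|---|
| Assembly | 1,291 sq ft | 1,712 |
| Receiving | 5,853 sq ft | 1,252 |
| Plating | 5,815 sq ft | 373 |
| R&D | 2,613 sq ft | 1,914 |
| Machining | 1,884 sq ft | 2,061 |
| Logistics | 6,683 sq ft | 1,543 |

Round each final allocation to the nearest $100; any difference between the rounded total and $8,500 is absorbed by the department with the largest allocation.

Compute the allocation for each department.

Totals — floor area 24,139, billable hours 8,855.
Composite weights (65% floor area + 35% billable hours): Assembly 0.1024; Receiving 0.2071; Plating 0.1713; R&D 0.1460; Machining 0.1322; Logistics 0.2409.
Pro-rata amounts: Assembly 870.67; Receiving 1,760.28; Plating 1,456.27; R&D 1,241.11; Machining 1,123.65; Logistics 2,048.02.
At nearest $100: Assembly $900; Receiving $1,800; Plating $1,500; R&D $1,200; Machining $1,100; Logistics $2,000. Sum = $8,500.
Sum already equals the total — no adjustment.

Assembly: $900; Receiving: $1,800; Plating: $1,500; R&D: $1,200; Machining: $1,100; Logistics: $2,000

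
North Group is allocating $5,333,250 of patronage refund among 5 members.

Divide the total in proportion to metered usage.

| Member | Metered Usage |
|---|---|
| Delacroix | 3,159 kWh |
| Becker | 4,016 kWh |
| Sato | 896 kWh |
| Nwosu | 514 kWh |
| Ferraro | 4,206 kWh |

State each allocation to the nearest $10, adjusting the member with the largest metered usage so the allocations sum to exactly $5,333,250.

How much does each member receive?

Total metered usage = 3,159 + 4,016 + 896 + 514 + 4,206 = 12,791.
Raw shares: Delacroix 1,317,155.56; Becker 1,674,484.56; Sato 373,590.18; Nwosu 214,314.01; Ferraro 1,753,705.69.
After rounding ($10): Delacroix $1,317,160; Becker $1,674,480; Sato $373,590; Nwosu $214,310; Ferraro $1,753,710. Sum = $5,333,250.
Rounded total matches; no reconciliation needed.

Delacroix: $1,317,160 | Becker: $1,674,480 | Sato: $373,590 | Nwosu: $214,310 | Ferraro: $1,753,710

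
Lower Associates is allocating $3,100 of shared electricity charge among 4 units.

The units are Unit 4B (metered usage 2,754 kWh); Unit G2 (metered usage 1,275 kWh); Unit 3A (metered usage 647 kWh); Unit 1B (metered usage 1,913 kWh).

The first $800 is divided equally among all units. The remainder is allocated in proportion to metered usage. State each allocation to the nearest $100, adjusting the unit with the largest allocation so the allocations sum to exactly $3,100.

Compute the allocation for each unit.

$800 shared equally gives $200 per unit.
Remainder $2,300 by metered usage (total 6,589): Unit 4B 961.33 → $1,000; Unit G2 445.06 → $400; Unit 3A 225.85 → $200; Unit 1B 667.76 → $700.
Totals: Unit 4B $200 + $1,000 = $1,200; Unit G2 $200 + $400 = $600; Unit 3A $200 + $200 = $400; Unit 1B $200 + $700 = $900.

Unit 4B: $1,200; Unit G2: $600; Unit 3A: $400; Unit 1B: $900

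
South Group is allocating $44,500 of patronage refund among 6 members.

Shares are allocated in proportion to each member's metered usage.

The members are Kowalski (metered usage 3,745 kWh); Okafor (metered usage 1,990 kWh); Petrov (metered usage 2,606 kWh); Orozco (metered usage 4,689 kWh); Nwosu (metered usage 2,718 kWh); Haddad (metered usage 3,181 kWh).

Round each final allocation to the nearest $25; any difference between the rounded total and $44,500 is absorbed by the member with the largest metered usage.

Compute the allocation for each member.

Kowalski: $8,800 | Okafor: $4,675 | Petrov: $6,125 | Orozco: $11,025 | Nwosu: $6,400 | Haddad: $7,475

Total metered usage = 3,745 + 1,990 + 2,606 + 4,689 + 2,718 + 3,181 = 18,929.
Pro-rata amounts: Kowalski 8,804.08; Okafor 4,678.27; Petrov 6,126.42; Orozco 11,023.32; Nwosu 6,389.72; Haddad 7,478.18.
After rounding ($25): Kowalski $8,800; Okafor $4,675; Petrov $6,125; Orozco $11,025; Nwosu $6,400; Haddad $7,475. Sum = $44,500.
Rounded total matches; no reconciliation needed.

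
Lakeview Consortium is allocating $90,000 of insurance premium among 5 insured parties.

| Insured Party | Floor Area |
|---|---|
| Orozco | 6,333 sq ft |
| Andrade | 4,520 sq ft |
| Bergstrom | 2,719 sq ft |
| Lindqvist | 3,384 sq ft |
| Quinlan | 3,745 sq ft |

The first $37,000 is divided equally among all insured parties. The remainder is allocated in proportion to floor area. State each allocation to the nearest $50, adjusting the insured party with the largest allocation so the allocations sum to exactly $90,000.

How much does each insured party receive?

Orozco: $23,650 | Andrade: $18,950 | Bergstrom: $14,350 | Lindqvist: $16,050 | Quinlan: $17,000

Equal tier: $37,000 ÷ 5 = $7,400 apiece.
Remainder $53,000 by floor area (total 20,701): Orozco 16,214.14 → $16,200; Andrade 11,572.39 → $11,550; Bergstrom 6,961.35 → $6,950; Lindqvist 8,663.93 → $8,650; Quinlan 9,588.18 → $9,600.
Rounding difference +$50 on remainder applied to Orozco.
Totals: Orozco $7,400 + $16,250 = $23,650; Andrade $7,400 + $11,550 = $18,950; Bergstrom $7,400 + $6,950 = $14,350; Lindqvist $7,400 + $8,650 = $16,050; Quinlan $7,400 + $9,600 = $17,000.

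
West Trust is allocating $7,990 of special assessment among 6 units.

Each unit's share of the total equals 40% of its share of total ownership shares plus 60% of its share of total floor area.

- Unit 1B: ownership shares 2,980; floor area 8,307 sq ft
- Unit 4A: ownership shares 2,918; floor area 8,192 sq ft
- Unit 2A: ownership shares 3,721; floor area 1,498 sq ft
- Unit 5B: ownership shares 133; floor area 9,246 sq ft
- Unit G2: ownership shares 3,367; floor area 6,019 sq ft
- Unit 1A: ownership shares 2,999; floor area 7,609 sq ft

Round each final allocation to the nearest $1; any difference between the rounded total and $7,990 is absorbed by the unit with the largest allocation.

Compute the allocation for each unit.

Unit 1B: $1,565; Unit 4A: $1,539; Unit 2A: $914; Unit 5B: $1,111; Unit G2: $1,374; Unit 1A: $1,487

Ownership shares total 16,118; floor area total 40,871.
Combined weights (40% ownership shares + 60% floor area): Unit 1B 0.1959; Unit 4A 0.1927; Unit 2A 0.1143; Unit 5B 0.1390; Unit G2 0.1719; Unit 1A 0.1861.
Proportional shares: Unit 1B 1,565.27; Unit 4A 1,539.49; Unit 2A 913.54; Unit 5B 1,110.89; Unit G2 1,373.64; Unit 1A 1,487.17.
After rounding ($1): Unit 1B $1,565; Unit 4A $1,539; Unit 2A $914; Unit 5B $1,111; Unit G2 $1,374; Unit 1A $1,487. Sum = $7,990.
Rounded total matches; no reconciliation needed.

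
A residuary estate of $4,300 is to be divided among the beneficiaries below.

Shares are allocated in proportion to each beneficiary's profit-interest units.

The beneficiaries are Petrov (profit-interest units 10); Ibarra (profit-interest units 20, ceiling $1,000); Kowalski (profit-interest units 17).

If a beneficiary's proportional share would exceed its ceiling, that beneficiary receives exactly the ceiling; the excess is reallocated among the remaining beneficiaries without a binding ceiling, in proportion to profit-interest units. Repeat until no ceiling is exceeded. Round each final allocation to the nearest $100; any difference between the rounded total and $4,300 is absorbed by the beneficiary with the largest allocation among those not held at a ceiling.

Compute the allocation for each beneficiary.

Combined profit-interest units = 47.
Pro-rata shares before constraints: Petrov 914.89; Ibarra 1,829.79; Kowalski 1,555.32.
Cap binds for Ibarra ($1,000); balance $3,300 reallocated over remaining profit-interest units 27.
Remaining shares: Petrov 1,222.22 → $1,200; Kowalski 2,077.78 → $2,100.

Petrov: $1,200 | Ibarra: $1,000 | Kowalski: $2,100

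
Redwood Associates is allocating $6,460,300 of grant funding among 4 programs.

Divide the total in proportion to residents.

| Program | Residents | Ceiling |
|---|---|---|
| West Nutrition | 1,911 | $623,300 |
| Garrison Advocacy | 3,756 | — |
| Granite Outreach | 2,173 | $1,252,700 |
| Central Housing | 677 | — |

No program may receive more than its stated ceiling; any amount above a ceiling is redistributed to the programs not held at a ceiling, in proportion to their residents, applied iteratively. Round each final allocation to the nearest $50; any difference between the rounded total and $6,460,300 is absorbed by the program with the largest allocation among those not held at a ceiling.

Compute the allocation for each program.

Residents total: 8,517.
Unconstrained shares: West Nutrition 1,449,528.39; Garrison Advocacy 2,848,994.58; Granite Outreach 1,648,260.17; Central Housing 513,516.86.
Cap binds for West Nutrition ($623,300), Granite Outreach ($1,252,700); balance $4,584,300 reallocated over remaining residents 4,433.
Redistributed shares: Garrison Advocacy 3,884,193.73 → $3,884,200; Central Housing 700,106.27 → $700,100.

West Nutrition: $623,300 · Garrison Advocacy: $3,884,200 · Granite Outreach: $1,252,700 · Central Housing: $700,100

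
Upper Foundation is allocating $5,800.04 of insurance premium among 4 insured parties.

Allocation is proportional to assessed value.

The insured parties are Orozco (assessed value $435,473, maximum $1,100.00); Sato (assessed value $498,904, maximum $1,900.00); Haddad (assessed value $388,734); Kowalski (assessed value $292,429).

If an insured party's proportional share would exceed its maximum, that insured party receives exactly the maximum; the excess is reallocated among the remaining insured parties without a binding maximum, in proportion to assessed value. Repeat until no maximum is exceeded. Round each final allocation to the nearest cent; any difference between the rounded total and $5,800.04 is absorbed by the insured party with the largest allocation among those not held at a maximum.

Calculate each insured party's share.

Orozco: $1,100.00 · Sato: $1,900.00 · Haddad: $1,597.96 · Kowalski: $1,202.08

Sum of assessed value: 1,615,540.
Proportional shares (ignoring caps): Orozco 1,563.4158; Sato 1,791.1430; Haddad 1,395.6156; Kowalski 1,049.8656.
Held at cap: Orozco ($1,100.00); residual $4,700.04 reallocated over remaining assessed value 1,180,067.
Held at cap: Sato ($1,900.00); residual $2,800.04 reallocated over remaining assessed value 681,163.
Shares after redistribution: Haddad 1,597.9593 → $1,597.96; Kowalski 1,202.0807 → $1,202.08.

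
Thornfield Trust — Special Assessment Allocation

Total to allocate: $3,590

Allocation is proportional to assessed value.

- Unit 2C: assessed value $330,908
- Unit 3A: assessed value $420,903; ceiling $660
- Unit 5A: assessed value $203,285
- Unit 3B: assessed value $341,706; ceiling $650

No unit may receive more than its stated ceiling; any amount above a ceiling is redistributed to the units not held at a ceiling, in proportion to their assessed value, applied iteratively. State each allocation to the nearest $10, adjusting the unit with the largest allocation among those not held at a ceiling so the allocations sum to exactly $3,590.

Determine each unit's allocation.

Unit 2C: $1,410 · Unit 3A: $660 · Unit 5A: $870 · Unit 3B: $650

Assessed value total: 1,296,802.
Unconstrained shares: Unit 2C 916.07; Unit 3A 1,165.21; Unit 5A 562.76; Unit 3B 945.96.
Cap binds for Unit 3A ($660), Unit 3B ($650); residual $2,280 reallocated over remaining assessed value 534,193.
Redistributed shares: Unit 2C 1,412.36 → $1,410; Unit 5A 867.64 → $870.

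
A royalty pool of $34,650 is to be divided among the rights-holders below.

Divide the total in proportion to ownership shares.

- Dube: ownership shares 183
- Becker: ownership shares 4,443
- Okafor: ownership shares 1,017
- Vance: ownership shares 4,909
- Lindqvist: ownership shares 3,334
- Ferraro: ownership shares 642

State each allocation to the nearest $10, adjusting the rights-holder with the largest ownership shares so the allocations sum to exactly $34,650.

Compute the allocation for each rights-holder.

Dube: $440 | Becker: $10,600 | Okafor: $2,430 | Vance: $11,700 | Lindqvist: $7,950 | Ferraro: $1,530

Total ownership shares = 14,528.
Unrounded shares: Dube 183/14,528 × $34,650 = 436.46; Becker 4,443/14,528 × $34,650 = 10,596.78; Okafor 1,017/14,528 × $34,650 = 2,425.60; Vance 4,909/14,528 × $34,650 = 11,708.21; Lindqvist 3,334/14,528 × $34,650 = 7,951.76; Ferraro 642/14,528 × $34,650 = 1,531.20.
Rounded to nearest $10: Dube $440; Becker $10,600; Okafor $2,430; Vance $11,710; Lindqvist $7,950; Ferraro $1,530. Sum = $34,660.
Difference $34,650 − $34,660 = −$10 applied to largest ownership shares (Vance): Vance becomes $11,700.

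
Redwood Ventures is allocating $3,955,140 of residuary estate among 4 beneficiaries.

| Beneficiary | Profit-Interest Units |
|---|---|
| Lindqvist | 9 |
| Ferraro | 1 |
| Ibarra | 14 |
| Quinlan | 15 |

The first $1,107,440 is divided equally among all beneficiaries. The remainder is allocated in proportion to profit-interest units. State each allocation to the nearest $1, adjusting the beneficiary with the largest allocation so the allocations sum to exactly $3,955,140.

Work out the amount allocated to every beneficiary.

First tranche $1,107,440 split equally: $276,860 each.
Remainder $2,847,700 by profit-interest units (total 39): Lindqvist 657,161.54 → $657,162; Ferraro 73,017.95 → $73,018; Ibarra 1,022,251.28 → $1,022,251; Quinlan 1,095,269.23 → $1,095,269.
Totals: Lindqvist $276,860 + $657,162 = $934,022; Ferraro $276,860 + $73,018 = $349,878; Ibarra $276,860 + $1,022,251 = $1,299,111; Quinlan $276,860 + $1,095,269 = $1,372,129.

Lindqvist: $934,022; Ferraro: $349,878; Ibarra: $1,299,111; Quinlan: $1,372,129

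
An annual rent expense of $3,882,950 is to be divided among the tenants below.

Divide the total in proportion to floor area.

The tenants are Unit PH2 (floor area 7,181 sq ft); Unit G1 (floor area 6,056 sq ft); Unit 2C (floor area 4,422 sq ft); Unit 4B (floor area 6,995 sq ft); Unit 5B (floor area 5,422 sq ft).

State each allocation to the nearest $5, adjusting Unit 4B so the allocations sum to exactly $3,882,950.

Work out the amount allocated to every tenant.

Unit PH2: $927,100 | Unit G1: $781,855 | Unit 2C: $570,900 | Unit 4B: $903,090 | Unit 5B: $700,005

Floor area total: 30,076.
Unrounded shares: Unit PH2 7,181/30,076 × $3,882,950 = 927,100.14; Unit G1 6,056/30,076 × $3,882,950 = 781,857.47; Unit 2C 4,422/30,076 × $3,882,950 = 570,900.55; Unit 4B 6,995/30,076 × $3,882,950 = 903,086.69; Unit 5B 5,422/30,076 × $3,882,950 = 700,005.15.
After rounding ($5): Unit PH2 $927,100; Unit G1 $781,855; Unit 2C $570,900; Unit 4B $903,085; Unit 5B $700,005. Sum = $3,882,945.
Difference $3,882,950 − $3,882,945 = +$5 applied to Unit 4B: Unit 4B becomes $903,090.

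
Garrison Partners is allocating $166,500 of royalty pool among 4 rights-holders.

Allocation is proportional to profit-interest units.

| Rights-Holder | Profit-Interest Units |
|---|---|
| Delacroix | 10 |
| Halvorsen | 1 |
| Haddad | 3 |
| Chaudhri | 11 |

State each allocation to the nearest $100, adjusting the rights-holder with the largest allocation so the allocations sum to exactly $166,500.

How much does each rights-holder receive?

Delacroix: $66,600 · Halvorsen: $6,700 · Haddad: $20,000 · Chaudhri: $73,200

Total profit-interest units = 25.
Proportional shares: Delacroix 10/25 × $166,500 = 66,600.00; Halvorsen 1/25 × $166,500 = 6,660.00; Haddad 3/25 × $166,500 = 19,980.00; Chaudhri 11/25 × $166,500 = 73,260.00.
Rounded to nearest $100: Delacroix $66,600; Halvorsen $6,700; Haddad $20,000; Chaudhri $73,300. Sum = $166,600.
Difference $166,500 − $166,600 = −$100 applied to largest allocation (Chaudhri): Chaudhri becomes $73,200.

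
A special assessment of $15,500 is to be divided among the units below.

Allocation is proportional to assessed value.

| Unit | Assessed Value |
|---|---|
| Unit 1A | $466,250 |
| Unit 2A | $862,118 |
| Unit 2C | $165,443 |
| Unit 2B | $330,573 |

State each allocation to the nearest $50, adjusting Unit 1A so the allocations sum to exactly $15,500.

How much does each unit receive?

Assessed value total: 1,824,384.
Proportional shares: Unit 1A 466,250/1,824,384 × $15,500 = 3,961.27; Unit 2A 862,118/1,824,384 × $15,500 = 7,324.57; Unit 2C 165,443/1,824,384 × $15,500 = 1,405.61; Unit 2B 330,573/1,824,384 × $15,500 = 2,808.55.
After rounding ($50): Unit 1A $3,950; Unit 2A $7,300; Unit 2C $1,400; Unit 2B $2,800. Sum = $15,450.
Difference $15,500 − $15,450 = +$50 applied to Unit 1A: Unit 1A becomes $4,000.

Unit 1A: $4,000 | Unit 2A: $7,300 | Unit 2C: $1,400 | Unit 2B: $2,800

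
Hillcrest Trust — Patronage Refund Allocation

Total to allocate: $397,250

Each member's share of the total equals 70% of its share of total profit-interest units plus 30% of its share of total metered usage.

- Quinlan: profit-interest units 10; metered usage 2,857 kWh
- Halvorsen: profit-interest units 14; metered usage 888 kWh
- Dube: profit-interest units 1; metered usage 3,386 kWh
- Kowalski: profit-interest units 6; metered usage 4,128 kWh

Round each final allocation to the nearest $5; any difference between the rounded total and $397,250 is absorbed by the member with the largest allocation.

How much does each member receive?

Totals — profit-interest units 31, metered usage 11,259.
Blended shares (70% profit-interest units + 30% metered usage): Quinlan 0.3019; Halvorsen 0.3398; Dube 0.1128; Kowalski 0.2455.
Raw shares: Quinlan 119,942.57; Halvorsen 134,981.62; Dube 44,810.52; Kowalski 97,515.29.
Rounded to nearest $5: Quinlan $119,945; Halvorsen $134,980; Dube $44,810; Kowalski $97,515. Sum = $397,250.
No rounding difference to absorb.

Quinlan: $119,945 · Halvorsen: $134,980 · Dube: $44,810 · Kowalski: $97,515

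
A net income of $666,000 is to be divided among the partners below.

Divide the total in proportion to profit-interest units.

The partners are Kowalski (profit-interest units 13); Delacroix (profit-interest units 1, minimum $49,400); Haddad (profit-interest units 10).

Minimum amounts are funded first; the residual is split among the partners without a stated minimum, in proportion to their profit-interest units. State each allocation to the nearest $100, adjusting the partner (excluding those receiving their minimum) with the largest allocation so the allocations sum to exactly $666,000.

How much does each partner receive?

Kowalski: $348,500 | Delacroix: $49,400 | Haddad: $268,100

Minimums first: Delacroix $49,400. Residual $616,600.
Residual split over remaining profit-interest units 23: Kowalski 348,513.04 → $348,500; Haddad 268,086.96 → $268,100.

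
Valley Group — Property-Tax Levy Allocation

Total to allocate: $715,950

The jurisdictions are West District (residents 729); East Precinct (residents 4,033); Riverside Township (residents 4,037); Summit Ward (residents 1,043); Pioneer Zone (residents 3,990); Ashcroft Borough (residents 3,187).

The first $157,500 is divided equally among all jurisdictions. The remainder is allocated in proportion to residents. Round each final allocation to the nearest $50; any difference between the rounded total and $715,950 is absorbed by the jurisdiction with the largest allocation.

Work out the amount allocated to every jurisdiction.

First tranche $157,500 split equally: $26,250 each.
Remainder $558,450 by residents (total 17,019): West District 23,920.91 → $23,900; East Precinct 132,336.14 → $132,350; Riverside Township 132,467.40 → $132,450; Summit Ward 34,224.30 → $34,200; Pioneer Zone 130,925.17 → $130,950; Ashcroft Borough 104,576.07 → $104,600.
Totals: West District $26,250 + $23,900 = $50,150; East Precinct $26,250 + $132,350 = $158,600; Riverside Township $26,250 + $132,450 = $158,700; Summit Ward $26,250 + $34,200 = $60,450; Pioneer Zone $26,250 + $130,950 = $157,200; Ashcroft Borough $26,250 + $104,600 = $130,850.

West District: $50,150 | East Precinct: $158,600 | Riverside Township: $158,700 | Summit Ward: $60,450 | Pioneer Zone: $157,200 | Ashcroft Borough: $130,850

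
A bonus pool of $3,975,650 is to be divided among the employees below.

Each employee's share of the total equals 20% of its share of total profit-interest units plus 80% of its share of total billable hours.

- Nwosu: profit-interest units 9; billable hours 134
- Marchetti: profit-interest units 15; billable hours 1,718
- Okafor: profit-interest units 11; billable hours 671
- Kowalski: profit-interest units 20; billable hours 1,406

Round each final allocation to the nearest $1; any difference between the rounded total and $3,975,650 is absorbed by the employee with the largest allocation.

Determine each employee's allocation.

Nwosu: $238,585; Marchetti: $1,607,572; Okafor: $702,200; Kowalski: $1,427,293

Totals — profit-interest units 55, billable hours 3,929.
Combined weights (20% profit-interest units + 80% billable hours): Nwosu 0.0600; Marchetti 0.4044; Okafor 0.1766; Kowalski 0.3590.
Raw shares: Nwosu 238,584.99; Marchetti 1,607,572.23; Okafor 702,199.56; Kowalski 1,427,293.21.
Rounded to nearest $1: Nwosu $238,585; Marchetti $1,607,572; Okafor $702,200; Kowalski $1,427,293. Sum = $3,975,650.
Rounded total matches; no reconciliation needed.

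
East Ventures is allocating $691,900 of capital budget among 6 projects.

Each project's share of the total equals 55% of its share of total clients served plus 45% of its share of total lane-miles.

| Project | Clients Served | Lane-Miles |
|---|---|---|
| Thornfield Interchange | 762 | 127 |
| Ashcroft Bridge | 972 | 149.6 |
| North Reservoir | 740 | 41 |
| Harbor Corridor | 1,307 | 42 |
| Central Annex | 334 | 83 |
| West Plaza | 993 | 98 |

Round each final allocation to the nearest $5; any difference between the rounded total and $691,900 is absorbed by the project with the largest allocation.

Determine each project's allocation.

Clients served total 5,108; lane-miles total 540.6.
Blended shares (55% clients served + 45% lane-miles): Thornfield Interchange 0.1878; Ashcroft Bridge 0.2292; North Reservoir 0.1138; Harbor Corridor 0.1757; Central Annex 0.1051; West Plaza 0.1885.
Unrounded shares: Thornfield Interchange 129,913.66; Ashcroft Bridge 158,574.94; North Reservoir 78,743.53; Harbor Corridor 121,560.87; Central Annex 72,686.24; West Plaza 130,420.76.
At nearest $5: Thornfield Interchange $129,915; Ashcroft Bridge $158,575; North Reservoir $78,745; Harbor Corridor $121,560; Central Annex $72,685; West Plaza $130,420. Sum = $691,900.
No rounding difference to absorb.

Thornfield Interchange: $129,915 · Ashcroft Bridge: $158,575 · North Reservoir: $78,745 · Harbor Corridor: $121,560 · Central Annex: $72,685 · West Plaza: $130,420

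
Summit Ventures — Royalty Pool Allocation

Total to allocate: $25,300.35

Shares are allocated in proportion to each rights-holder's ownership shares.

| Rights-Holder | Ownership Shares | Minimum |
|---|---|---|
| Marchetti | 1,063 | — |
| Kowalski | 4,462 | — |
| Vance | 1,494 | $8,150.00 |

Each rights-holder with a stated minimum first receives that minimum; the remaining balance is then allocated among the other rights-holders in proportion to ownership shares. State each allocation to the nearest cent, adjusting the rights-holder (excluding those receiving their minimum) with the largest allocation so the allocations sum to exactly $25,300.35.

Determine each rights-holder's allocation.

Guaranteed amounts: Vance $8,150.00. Remaining pool $17,150.35.
Remaining pool split over remaining ownership shares 5,525: Marchetti 3,299.6963 → $3,299.70; Kowalski 13,850.6537 → $13,850.65.

Marchetti: $3,299.70 · Kowalski: $13,850.65 · Vance: $8,150.00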